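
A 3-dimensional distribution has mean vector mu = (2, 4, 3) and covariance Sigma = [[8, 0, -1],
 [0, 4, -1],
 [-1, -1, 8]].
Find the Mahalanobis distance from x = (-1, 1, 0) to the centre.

Step 1 — centre the observation: (x - mu) = (-3, -3, -3).

Step 2 — invert Sigma (cofactor / det for 3×3, or solve directly):
  Sigma^{-1} = [[0.127, 0.0041, 0.0164],
 [0.0041, 0.2582, 0.0328],
 [0.0164, 0.0328, 0.1311]].

Step 3 — form the quadratic (x - mu)^T · Sigma^{-1} · (x - mu):
  Sigma^{-1} · (x - mu) = (-0.4426, -0.8852, -0.541).
  (x - mu)^T · [Sigma^{-1} · (x - mu)] = (-3)·(-0.4426) + (-3)·(-0.8852) + (-3)·(-0.541) = 5.6066.

Step 4 — take square root: d = √(5.6066) ≈ 2.3678.

d(x, mu) = √(5.6066) ≈ 2.3678


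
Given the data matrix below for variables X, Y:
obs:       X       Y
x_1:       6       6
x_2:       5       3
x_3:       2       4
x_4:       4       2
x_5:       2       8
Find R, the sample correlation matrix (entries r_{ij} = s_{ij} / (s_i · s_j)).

Step 1 — column means:
  mean(X) = (6 + 5 + 2 + 4 + 2) / 5 = 19/5 = 3.8
  mean(Y) = (6 + 3 + 4 + 2 + 8) / 5 = 23/5 = 4.6

Step 2 — sample variances and covariances s[i,j] = (1/(n-1)) · Σ_k (x_{k,i} - mean_i) · (x_{k,j} - mean_j), with n-1 = 4:
  s[X,X] = ((2.2)·(2.2) + (1.2)·(1.2) + (-1.8)·(-1.8) + (0.2)·(0.2) + (-1.8)·(-1.8)) / 4 = 12.8/4 = 3.2
  s[X,Y] = ((2.2)·(1.4) + (1.2)·(-1.6) + (-1.8)·(-0.6) + (0.2)·(-2.6) + (-1.8)·(3.4)) / 4 = -4.4/4 = -1.1
  s[Y,Y] = ((1.4)·(1.4) + (-1.6)·(-1.6) + (-0.6)·(-0.6) + (-2.6)·(-2.6) + (3.4)·(3.4)) / 4 = 23.2/4 = 5.8
  Sample standard deviations s_i = √(s[i,i]):
  s(X) = √(3.2) = 1.7889
  s(Y) = √(5.8) = 2.4083

Step 3 — r_{ij} = s_{ij} / (s_i · s_j):
  r[X,X] = 1 (diagonal).
  r[X,Y] = -1.1 / (1.7889 · 2.4083) = -1.1 / 4.3081 = -0.2553
  r[Y,Y] = 1 (diagonal).

R is symmetric with unit diagonal. Assembling:

R = [[1, -0.2553],
 [-0.2553, 1]]


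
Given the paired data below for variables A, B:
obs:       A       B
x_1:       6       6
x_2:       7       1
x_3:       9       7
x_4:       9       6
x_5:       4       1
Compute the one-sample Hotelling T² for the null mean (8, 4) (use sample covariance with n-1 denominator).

Step 1 — sample mean vector:
  mean(A) = (6 + 7 + 9 + 9 + 4) / 5 = 35/5 = 7
  mean(B) = (6 + 1 + 7 + 6 + 1) / 5 = 21/5 = 4.2
  x̄ = (7, 4.2),  deviation x̄ - mu_0 = (7, 4.2) - (8, 4) = (-1, 0.2).

Step 2 — sample covariance matrix, S[i,j] = (1/(n-1)) · Σ_k (x_{k,i} - mean_i) · (x_{k,j} - mean_j), divisor n-1 = 4:
  S[A,A] = ((-1)·(-1) + (0)·(0) + (2)·(2) + (2)·(2) + (-3)·(-3)) / 4 = 18/4 = 4.5
  S[A,B] = ((-1)·(1.8) + (0)·(-3.2) + (2)·(2.8) + (2)·(1.8) + (-3)·(-3.2)) / 4 = 17/4 = 4.25
  S[B,B] = ((1.8)·(1.8) + (-3.2)·(-3.2) + (2.8)·(2.8) + (1.8)·(1.8) + (-3.2)·(-3.2)) / 4 = 34.8/4 = 8.7
  S = [[4.5, 4.25],
 [4.25, 8.7]].

Step 3 — invert S. det(S) = 4.5·8.7 - (4.25)² = 21.0875.
  S^{-1} = (1/det) · [[d, -b], [-b, a]] = [[0.4126, -0.2015],
 [-0.2015, 0.2134]].

Step 4 — quadratic form (x̄ - mu_0)^T · S^{-1} · (x̄ - mu_0):
  S^{-1} · (x̄ - mu_0) = (-0.4529, 0.2442),
  (x̄ - mu_0)^T · [...] = (-1)·(-0.4529) + (0.2)·(0.2442) = 0.5017.

Step 5 — scale by n: T² = 5 · 0.5017 = 2.5086.

T² ≈ 2.5086


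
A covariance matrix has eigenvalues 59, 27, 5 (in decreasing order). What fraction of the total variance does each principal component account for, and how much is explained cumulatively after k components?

Step 1 — total variance = trace(Sigma) = Σ λ_i = 59 + 27 + 5 = 91.

Step 2 — fraction explained by component i = λ_i / Σ λ:
  PC1: 59/91 = 0.6484
  PC2: 27/91 = 0.2967
  PC3: 5/91 = 0.0549

Step 3 — cumulative fraction after k components = (λ_1 + ... + λ_k) / Σ λ:
  k = 1: 59/91 = 0.6484
  k = 2: (59 + 27)/91 = 86/91 = 0.9451
  k = 3: (59 + 27 + 5)/91 = 91/91 = 1

Summary (fraction, with percent):

explained: PC1 0.6484 (64.84%), PC2 0.2967 (29.67%), PC3 0.0549 (5.49%);  cumulative: 0.6484, 0.9451, 1


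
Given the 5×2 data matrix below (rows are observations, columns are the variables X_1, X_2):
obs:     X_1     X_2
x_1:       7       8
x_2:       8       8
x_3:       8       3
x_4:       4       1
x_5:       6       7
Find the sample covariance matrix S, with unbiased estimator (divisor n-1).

Step 1 — column means:
  mean(X_1) = (7 + 8 + 8 + 4 + 6) / 5 = 33/5 = 6.6
  mean(X_2) = (8 + 8 + 3 + 1 + 7) / 5 = 27/5 = 5.4

Step 2 — sample covariance S[i,j] = (1/(n-1)) · Σ_k (x_{k,i} - mean_i) · (x_{k,j} - mean_j), with n-1 = 4.
  S[X_1,X_1] = ((0.4)·(0.4) + (1.4)·(1.4) + (1.4)·(1.4) + (-2.6)·(-2.6) + (-0.6)·(-0.6)) / 4 = 11.2/4 = 2.8
  S[X_1,X_2] = ((0.4)·(2.6) + (1.4)·(2.6) + (1.4)·(-2.4) + (-2.6)·(-4.4) + (-0.6)·(1.6)) / 4 = 11.8/4 = 2.95
  S[X_2,X_2] = ((2.6)·(2.6) + (2.6)·(2.6) + (-2.4)·(-2.4) + (-4.4)·(-4.4) + (1.6)·(1.6)) / 4 = 41.2/4 = 10.3

S is symmetric (S[j,i] = S[i,j]). Assembling:

S = [[2.8, 2.95],
 [2.95, 10.3]]


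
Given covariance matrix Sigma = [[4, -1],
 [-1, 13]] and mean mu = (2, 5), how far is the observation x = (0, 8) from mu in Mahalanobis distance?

Step 1 — centre the observation: (x - mu) = (-2, 3).

Step 2 — invert Sigma. det(Sigma) = 4·13 - (-1)² = 51.
  Sigma^{-1} = (1/det) · [[d, -b], [-b, a]] = [[0.2549, 0.0196],
 [0.0196, 0.0784]].

Step 3 — form the quadratic (x - mu)^T · Sigma^{-1} · (x - mu):
  Sigma^{-1} · (x - mu) = (-0.451, 0.1961).
  (x - mu)^T · [Sigma^{-1} · (x - mu)] = (-2)·(-0.451) + (3)·(0.1961) = 1.4902.

Step 4 — take square root: d = √(1.4902) ≈ 1.2207.

d(x, mu) = √(1.4902) ≈ 1.2207


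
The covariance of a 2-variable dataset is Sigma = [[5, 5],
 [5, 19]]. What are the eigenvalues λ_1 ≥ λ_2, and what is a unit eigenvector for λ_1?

Step 1 — characteristic polynomial of 2×2 Sigma:
  det(Sigma - λI) = λ² - trace · λ + det = 0.
  trace = 5 + 19 = 24, det = 5·19 - (5)² = 70.
Step 2 — discriminant:
  Δ = trace² - 4·det = 576 - 280 = 296.
Step 3 — eigenvalues:
  λ = (trace ± √Δ)/2 = (24 ± 17.2047)/2,
  λ_1 = 20.6023,  λ_2 = 3.3977.

Step 4 — unit eigenvector for λ_1: solve (Sigma - λ_1 I)v = 0. First row:
  (5 - 20.6023)·v_x + (5)·v_y = 0, i.e. (-15.6023)·v_x + (5)·v_y = 0,
  so v ∝ (b, λ_1 - a) = (5, 15.6023) = u.
  ||u|| = √((5)² + (15.6023)²) = √(268.4326) ≈ 16.3839,
  v_1 = u/||u|| ≈ (0.3052, 0.9523) (||v_1|| = 1).

λ_1 = 20.6023,  λ_2 = 3.3977;  v_1 ≈ (0.3052, 0.9523)


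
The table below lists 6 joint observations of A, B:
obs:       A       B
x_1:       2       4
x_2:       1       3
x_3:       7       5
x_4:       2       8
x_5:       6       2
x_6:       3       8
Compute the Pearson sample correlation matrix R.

Step 1 — column means:
  mean(A) = (2 + 1 + 7 + 2 + 6 + 3) / 6 = 21/6 = 3.5
  mean(B) = (4 + 3 + 5 + 8 + 2 + 8) / 6 = 30/6 = 5

Step 2 — sample variances and covariances s[i,j] = (1/(n-1)) · Σ_k (x_{k,i} - mean_i) · (x_{k,j} - mean_j), with n-1 = 5:
  s[A,A] = ((-1.5)·(-1.5) + (-2.5)·(-2.5) + (3.5)·(3.5) + (-1.5)·(-1.5) + (2.5)·(2.5) + (-0.5)·(-0.5)) / 5 = 29.5/5 = 5.9
  s[A,B] = ((-1.5)·(-1) + (-2.5)·(-2) + (3.5)·(0) + (-1.5)·(3) + (2.5)·(-3) + (-0.5)·(3)) / 5 = -7/5 = -1.4
  s[B,B] = ((-1)·(-1) + (-2)·(-2) + (0)·(0) + (3)·(3) + (-3)·(-3) + (3)·(3)) / 5 = 32/5 = 6.4
  Sample standard deviations s_i = √(s[i,i]):
  s(A) = √(5.9) = 2.429
  s(B) = √(6.4) = 2.5298

Step 3 — r_{ij} = s_{ij} / (s_i · s_j):
  r[A,A] = 1 (diagonal).
  r[A,B] = -1.4 / (2.429 · 2.5298) = -1.4 / 6.1449 = -0.2278
  r[B,B] = 1 (diagonal).

R is symmetric with unit diagonal. Assembling:

R = [[1, -0.2278],
 [-0.2278, 1]]


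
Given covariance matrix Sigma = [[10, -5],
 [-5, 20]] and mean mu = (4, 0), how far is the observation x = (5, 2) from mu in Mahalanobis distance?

Step 1 — centre the observation: (x - mu) = (1, 2).

Step 2 — invert Sigma. det(Sigma) = 10·20 - (-5)² = 175.
  Sigma^{-1} = (1/det) · [[d, -b], [-b, a]] = [[0.1143, 0.0286],
 [0.0286, 0.0571]].

Step 3 — form the quadratic (x - mu)^T · Sigma^{-1} · (x - mu):
  Sigma^{-1} · (x - mu) = (0.1714, 0.1429).
  (x - mu)^T · [Sigma^{-1} · (x - mu)] = (1)·(0.1714) + (2)·(0.1429) = 0.4571.

Step 4 — take square root: d = √(0.4571) ≈ 0.6761.

d(x, mu) = √(0.4571) ≈ 0.6761


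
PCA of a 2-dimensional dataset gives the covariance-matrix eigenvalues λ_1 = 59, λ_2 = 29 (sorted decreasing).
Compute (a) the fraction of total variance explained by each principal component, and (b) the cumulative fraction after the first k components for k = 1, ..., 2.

Step 1 — total variance = trace(Sigma) = Σ λ_i = 59 + 29 = 88.

Step 2 — fraction explained by component i = λ_i / Σ λ:
  PC1: 59/88 = 0.6705
  PC2: 29/88 = 0.3295

Step 3 — cumulative fraction after k components = (λ_1 + ... + λ_k) / Σ λ:
  k = 1: 59/88 = 0.6705
  k = 2: (59 + 29)/88 = 88/88 = 1

Summary (fraction, with percent):

explained: PC1 0.6705 (67.05%), PC2 0.3295 (32.95%);  cumulative: 0.6705, 1


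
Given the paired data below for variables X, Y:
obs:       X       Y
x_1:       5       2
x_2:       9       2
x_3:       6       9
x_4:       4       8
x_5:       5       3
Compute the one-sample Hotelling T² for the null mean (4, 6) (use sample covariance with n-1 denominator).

Step 1 — sample mean vector:
  mean(X) = (5 + 9 + 6 + 4 + 5) / 5 = 29/5 = 5.8
  mean(Y) = (2 + 2 + 9 + 8 + 3) / 5 = 24/5 = 4.8
  x̄ = (5.8, 4.8),  deviation x̄ - mu_0 = (5.8, 4.8) - (4, 6) = (1.8, -1.2).

Step 2 — sample covariance matrix, S[i,j] = (1/(n-1)) · Σ_k (x_{k,i} - mean_i) · (x_{k,j} - mean_j), divisor n-1 = 4:
  S[X,X] = ((-0.8)·(-0.8) + (3.2)·(3.2) + (0.2)·(0.2) + (-1.8)·(-1.8) + (-0.8)·(-0.8)) / 4 = 14.8/4 = 3.7
  S[X,Y] = ((-0.8)·(-2.8) + (3.2)·(-2.8) + (0.2)·(4.2) + (-1.8)·(3.2) + (-0.8)·(-1.8)) / 4 = -10.2/4 = -2.55
  S[Y,Y] = ((-2.8)·(-2.8) + (-2.8)·(-2.8) + (4.2)·(4.2) + (3.2)·(3.2) + (-1.8)·(-1.8)) / 4 = 46.8/4 = 11.7
  S = [[3.7, -2.55],
 [-2.55, 11.7]].

Step 3 — invert S. det(S) = 3.7·11.7 - (-2.55)² = 36.7875.
  S^{-1} = (1/det) · [[d, -b], [-b, a]] = [[0.318, 0.0693],
 [0.0693, 0.1006]].

Step 4 — quadratic form (x̄ - mu_0)^T · S^{-1} · (x̄ - mu_0):
  S^{-1} · (x̄ - mu_0) = (0.4893, 0.0041),
  (x̄ - mu_0)^T · [...] = (1.8)·(0.4893) + (-1.2)·(0.0041) = 0.8758.

Step 5 — scale by n: T² = 5 · 0.8758 = 4.3792.

T² ≈ 4.3792


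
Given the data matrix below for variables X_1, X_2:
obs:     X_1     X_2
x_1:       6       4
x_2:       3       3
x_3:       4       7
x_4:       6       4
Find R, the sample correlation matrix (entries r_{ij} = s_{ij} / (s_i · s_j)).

Step 1 — column means:
  mean(X_1) = (6 + 3 + 4 + 6) / 4 = 19/4 = 4.75
  mean(X_2) = (4 + 3 + 7 + 4) / 4 = 18/4 = 4.5

Step 2 — sample variances and covariances s[i,j] = (1/(n-1)) · Σ_k (x_{k,i} - mean_i) · (x_{k,j} - mean_j), with n-1 = 3:
  s[X_1,X_1] = ((1.25)·(1.25) + (-1.75)·(-1.75) + (-0.75)·(-0.75) + (1.25)·(1.25)) / 3 = 6.75/3 = 2.25
  s[X_1,X_2] = ((1.25)·(-0.5) + (-1.75)·(-1.5) + (-0.75)·(2.5) + (1.25)·(-0.5)) / 3 = -0.5/3 = -0.1667
  s[X_2,X_2] = ((-0.5)·(-0.5) + (-1.5)·(-1.5) + (2.5)·(2.5) + (-0.5)·(-0.5)) / 3 = 9/3 = 3
  Sample standard deviations s_i = √(s[i,i]):
  s(X_1) = √(2.25) = 1.5
  s(X_2) = √(3) = 1.7321

Step 3 — r_{ij} = s_{ij} / (s_i · s_j):
  r[X_1,X_1] = 1 (diagonal).
  r[X_1,X_2] = -0.1667 / (1.5 · 1.7321) = -0.1667 / 2.5981 = -0.0642
  r[X_2,X_2] = 1 (diagonal).

R is symmetric with unit diagonal. Assembling:

R = [[1, -0.0642],
 [-0.0642, 1]]


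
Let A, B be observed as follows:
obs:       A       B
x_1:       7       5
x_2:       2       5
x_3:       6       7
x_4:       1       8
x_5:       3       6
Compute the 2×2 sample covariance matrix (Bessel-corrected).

Step 1 — column means:
  mean(A) = (7 + 2 + 6 + 1 + 3) / 5 = 19/5 = 3.8
  mean(B) = (5 + 5 + 7 + 8 + 6) / 5 = 31/5 = 6.2

Step 2 — sample covariance S[i,j] = (1/(n-1)) · Σ_k (x_{k,i} - mean_i) · (x_{k,j} - mean_j), with n-1 = 4.
  S[A,A] = ((3.2)·(3.2) + (-1.8)·(-1.8) + (2.2)·(2.2) + (-2.8)·(-2.8) + (-0.8)·(-0.8)) / 4 = 26.8/4 = 6.7
  S[A,B] = ((3.2)·(-1.2) + (-1.8)·(-1.2) + (2.2)·(0.8) + (-2.8)·(1.8) + (-0.8)·(-0.2)) / 4 = -4.8/4 = -1.2
  S[B,B] = ((-1.2)·(-1.2) + (-1.2)·(-1.2) + (0.8)·(0.8) + (1.8)·(1.8) + (-0.2)·(-0.2)) / 4 = 6.8/4 = 1.7

S is symmetric (S[j,i] = S[i,j]). Assembling:

S = [[6.7, -1.2],
 [-1.2, 1.7]]


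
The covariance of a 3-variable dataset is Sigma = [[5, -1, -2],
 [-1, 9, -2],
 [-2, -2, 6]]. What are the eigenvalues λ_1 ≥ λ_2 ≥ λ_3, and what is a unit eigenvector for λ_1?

Step 1 — characteristic polynomial p(λ) = det(λI - Sigma) = λ³ - tr·λ² + c_1·λ - det, where tr = trace, c_1 = sum of the principal 2×2 minors, det = det(Sigma):
  tr = 5 + 9 + 6 = 20,
  c_1 = (5·9 - (-1)²) + (5·6 - (-2)²) + (9·6 - (-2)²) = 44 + 26 + 50 = 120,
  det = 5·(9·6 - (-2)²) - (-1)·((-1)·6 - (-2)·(-2)) + (-2)·((-1)·(-2) - 9·(-2)) = 5·(50) - (-1)·(-10) + (-2)·(20) = 200.
  So p(λ) = λ³ - 20λ² + 120λ - 200.
Step 2 — look for an integer root (rational root theorem: any rational root is an integer divisor of 200). Testing λ = 10:
  p(10) = 1000 - 2000 + 1200 - 200 = 0  ✓
  Dividing out (λ - 10): p(λ) = (λ - 10)(λ² - 10λ + 20).
Step 3 — remaining eigenvalues from the quadratic λ² - 10λ + 20 = 0:
  Δ = 10² - 4·20 = 100 - 80 = 20,  λ = (10 ± √20)/2 = (10 ± 4.4721)/2 ≈ 7.2361 or 2.7639.
  Sorted: λ_1 = 10,  λ_2 = 7.2361,  λ_3 = 2.7639  (check: sum = 20 = tr ✓).

Step 4 — unit eigenvector for λ_1 = 10: v spans the null space of (Sigma - λ_1 I), whose rows are
  r_1 = (-5, -1, -2),  r_2 = (-1, -1, -2),  r_3 = (-2, -2, -4).
  v is orthogonal to every row, so take v ∝ r_1 × r_2 = ((-1)·(-2) - (-2)·(-1), (-2)·(-1) - (-5)·(-2), (-5)·(-1) - (-1)·(-1)) = (0, -8, 4).
  Rescale (divide by 4; multiply by -1 so the first nonzero entry is positive): u = (0, 2, -1).
  ||u|| = √((0)² + (2)² + (-1)²) = √(5) ≈ 2.2361,  v_1 = u/||u|| ≈ (0, 0.8944, -0.4472) (||v_1|| = 1).

λ_1 = 10,  λ_2 = 7.2361,  λ_3 = 2.7639;  v_1 ≈ (0, 0.8944, -0.4472)


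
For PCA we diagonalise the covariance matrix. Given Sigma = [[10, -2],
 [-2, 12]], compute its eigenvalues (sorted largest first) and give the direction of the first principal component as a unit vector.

Step 1 — characteristic polynomial of 2×2 Sigma:
  det(Sigma - λI) = λ² - trace · λ + det = 0.
  trace = 10 + 12 = 22, det = 10·12 - (-2)² = 116.
Step 2 — discriminant:
  Δ = trace² - 4·det = 484 - 464 = 20.
Step 3 — eigenvalues:
  λ = (trace ± √Δ)/2 = (22 ± 4.4721)/2,
  λ_1 = 13.2361,  λ_2 = 8.7639.

Step 4 — unit eigenvector for λ_1: solve (Sigma - λ_1 I)v = 0. First row:
  (10 - 13.2361)·v_x + (-2)·v_y = 0, i.e. (-3.2361)·v_x + (-2)·v_y = 0,
  so v ∝ (b, λ_1 - a) = (-2, 3.2361); multiply by -1 so the first entry is positive: u = (2, -3.2361).
  ||u|| = √((2)² + (-3.2361)²) = √(14.4721) ≈ 3.8042,
  v_1 = u/||u|| ≈ (0.5257, -0.8507) (||v_1|| = 1).

λ_1 = 13.2361,  λ_2 = 8.7639;  v_1 ≈ (0.5257, -0.8507)


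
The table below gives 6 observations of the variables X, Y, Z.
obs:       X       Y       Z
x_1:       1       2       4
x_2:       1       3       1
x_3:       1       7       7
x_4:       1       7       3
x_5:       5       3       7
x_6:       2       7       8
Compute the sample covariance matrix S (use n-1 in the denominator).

Step 1 — column means:
  mean(X) = (1 + 1 + 1 + 1 + 5 + 2) / 6 = 11/6 = 1.8333
  mean(Y) = (2 + 3 + 7 + 7 + 3 + 7) / 6 = 29/6 = 4.8333
  mean(Z) = (4 + 1 + 7 + 3 + 7 + 8) / 6 = 30/6 = 5

Step 2 — sample covariance S[i,j] = (1/(n-1)) · Σ_k (x_{k,i} - mean_i) · (x_{k,j} - mean_j), with n-1 = 5.
  S[X,X] = ((-0.8333)·(-0.8333) + (-0.8333)·(-0.8333) + (-0.8333)·(-0.8333) + (-0.8333)·(-0.8333) + (3.1667)·(3.1667) + (0.1667)·(0.1667)) / 5 = 12.8333/5 = 2.5667
  S[X,Y] = ((-0.8333)·(-2.8333) + (-0.8333)·(-1.8333) + (-0.8333)·(2.1667) + (-0.8333)·(2.1667) + (3.1667)·(-1.8333) + (0.1667)·(2.1667)) / 5 = -5.1667/5 = -1.0333
  S[X,Z] = ((-0.8333)·(-1) + (-0.8333)·(-4) + (-0.8333)·(2) + (-0.8333)·(-2) + (3.1667)·(2) + (0.1667)·(3)) / 5 = 11/5 = 2.2
  S[Y,Y] = ((-2.8333)·(-2.8333) + (-1.8333)·(-1.8333) + (2.1667)·(2.1667) + (2.1667)·(2.1667) + (-1.8333)·(-1.8333) + (2.1667)·(2.1667)) / 5 = 28.8333/5 = 5.7667
  S[Y,Z] = ((-2.8333)·(-1) + (-1.8333)·(-4) + (2.1667)·(2) + (2.1667)·(-2) + (-1.8333)·(2) + (2.1667)·(3)) / 5 = 13/5 = 2.6
  S[Z,Z] = ((-1)·(-1) + (-4)·(-4) + (2)·(2) + (-2)·(-2) + (2)·(2) + (3)·(3)) / 5 = 38/5 = 7.6

S is symmetric (S[j,i] = S[i,j]). Assembling:

S = [[2.5667, -1.0333, 2.2],
 [-1.0333, 5.7667, 2.6],
 [2.2, 2.6, 7.6]]


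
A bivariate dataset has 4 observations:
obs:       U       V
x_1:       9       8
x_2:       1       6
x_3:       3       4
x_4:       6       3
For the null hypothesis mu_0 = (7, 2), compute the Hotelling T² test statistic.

Step 1 — sample mean vector:
  mean(U) = (9 + 1 + 3 + 6) / 4 = 19/4 = 4.75
  mean(V) = (8 + 6 + 4 + 3) / 4 = 21/4 = 5.25
  x̄ = (4.75, 5.25),  deviation x̄ - mu_0 = (4.75, 5.25) - (7, 2) = (-2.25, 3.25).

Step 2 — sample covariance matrix, S[i,j] = (1/(n-1)) · Σ_k (x_{k,i} - mean_i) · (x_{k,j} - mean_j), divisor n-1 = 3:
  S[U,U] = ((4.25)·(4.25) + (-3.75)·(-3.75) + (-1.75)·(-1.75) + (1.25)·(1.25)) / 3 = 36.75/3 = 12.25
  S[U,V] = ((4.25)·(2.75) + (-3.75)·(0.75) + (-1.75)·(-1.25) + (1.25)·(-2.25)) / 3 = 8.25/3 = 2.75
  S[V,V] = ((2.75)·(2.75) + (0.75)·(0.75) + (-1.25)·(-1.25) + (-2.25)·(-2.25)) / 3 = 14.75/3 = 4.9167
  S = [[12.25, 2.75],
 [2.75, 4.9167]].

Step 3 — invert S. det(S) = 12.25·4.9167 - (2.75)² = 52.6667.
  S^{-1} = (1/det) · [[d, -b], [-b, a]] = [[0.0934, -0.0522],
 [-0.0522, 0.2326]].

Step 4 — quadratic form (x̄ - mu_0)^T · S^{-1} · (x̄ - mu_0):
  S^{-1} · (x̄ - mu_0) = (-0.3797, 0.8734),
  (x̄ - mu_0)^T · [...] = (-2.25)·(-0.3797) + (3.25)·(0.8734) = 3.693.

Step 5 — scale by n: T² = 4 · 3.693 = 14.7722.

T² ≈ 14.7722


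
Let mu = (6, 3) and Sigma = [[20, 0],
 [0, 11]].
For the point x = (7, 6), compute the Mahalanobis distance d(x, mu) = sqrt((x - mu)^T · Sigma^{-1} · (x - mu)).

Step 1 — centre the observation: (x - mu) = (1, 3).

Step 2 — invert Sigma. det(Sigma) = 20·11 - (0)² = 220.
  Sigma^{-1} = (1/det) · [[d, -b], [-b, a]] = [[0.05, 0],
 [0, 0.0909]].

Step 3 — form the quadratic (x - mu)^T · Sigma^{-1} · (x - mu):
  Sigma^{-1} · (x - mu) = (0.05, 0.2727).
  (x - mu)^T · [Sigma^{-1} · (x - mu)] = (1)·(0.05) + (3)·(0.2727) = 0.8682.

Step 4 — take square root: d = √(0.8682) ≈ 0.9318.

d(x, mu) = √(0.8682) ≈ 0.9318


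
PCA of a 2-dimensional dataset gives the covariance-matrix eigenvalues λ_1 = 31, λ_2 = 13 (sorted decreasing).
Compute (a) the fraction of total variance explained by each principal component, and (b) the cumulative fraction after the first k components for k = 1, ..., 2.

Step 1 — total variance = trace(Sigma) = Σ λ_i = 31 + 13 = 44.

Step 2 — fraction explained by component i = λ_i / Σ λ:
  PC1: 31/44 = 0.7045
  PC2: 13/44 = 0.2955

Step 3 — cumulative fraction after k components = (λ_1 + ... + λ_k) / Σ λ:
  k = 1: 31/44 = 0.7045
  k = 2: (31 + 13)/44 = 44/44 = 1

Summary (fraction, with percent):

explained: PC1 0.7045 (70.45%), PC2 0.2955 (29.55%);  cumulative: 0.7045, 1


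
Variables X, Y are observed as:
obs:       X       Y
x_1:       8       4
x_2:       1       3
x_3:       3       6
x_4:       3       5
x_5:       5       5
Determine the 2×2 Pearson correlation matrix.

Step 1 — column means:
  mean(X) = (8 + 1 + 3 + 3 + 5) / 5 = 20/5 = 4
  mean(Y) = (4 + 3 + 6 + 5 + 5) / 5 = 23/5 = 4.6

Step 2 — sample variances and covariances s[i,j] = (1/(n-1)) · Σ_k (x_{k,i} - mean_i) · (x_{k,j} - mean_j), with n-1 = 4:
  s[X,X] = ((4)·(4) + (-3)·(-3) + (-1)·(-1) + (-1)·(-1) + (1)·(1)) / 4 = 28/4 = 7
  s[X,Y] = ((4)·(-0.6) + (-3)·(-1.6) + (-1)·(1.4) + (-1)·(0.4) + (1)·(0.4)) / 4 = 1/4 = 0.25
  s[Y,Y] = ((-0.6)·(-0.6) + (-1.6)·(-1.6) + (1.4)·(1.4) + (0.4)·(0.4) + (0.4)·(0.4)) / 4 = 5.2/4 = 1.3
  Sample standard deviations s_i = √(s[i,i]):
  s(X) = √(7) = 2.6458
  s(Y) = √(1.3) = 1.1402

Step 3 — r_{ij} = s_{ij} / (s_i · s_j):
  r[X,X] = 1 (diagonal).
  r[X,Y] = 0.25 / (2.6458 · 1.1402) = 0.25 / 3.0166 = 0.0829
  r[Y,Y] = 1 (diagonal).

R is symmetric with unit diagonal. Assembling:

R = [[1, 0.0829],
 [0.0829, 1]]


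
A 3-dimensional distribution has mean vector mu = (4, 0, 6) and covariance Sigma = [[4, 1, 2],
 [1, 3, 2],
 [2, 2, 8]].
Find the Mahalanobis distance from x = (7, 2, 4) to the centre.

Step 1 — centre the observation: (x - mu) = (3, 2, -2).

Step 2 — invert Sigma (cofactor / det for 3×3, or solve directly):
  Sigma^{-1} = [[0.2941, -0.0588, -0.0588],
 [-0.0588, 0.4118, -0.0882],
 [-0.0588, -0.0882, 0.1618]].

Step 3 — form the quadratic (x - mu)^T · Sigma^{-1} · (x - mu):
  Sigma^{-1} · (x - mu) = (0.8824, 0.8235, -0.6765).
  (x - mu)^T · [Sigma^{-1} · (x - mu)] = (3)·(0.8824) + (2)·(0.8235) + (-2)·(-0.6765) = 5.6471.

Step 4 — take square root: d = √(5.6471) ≈ 2.3764.

d(x, mu) = √(5.6471) ≈ 2.3764


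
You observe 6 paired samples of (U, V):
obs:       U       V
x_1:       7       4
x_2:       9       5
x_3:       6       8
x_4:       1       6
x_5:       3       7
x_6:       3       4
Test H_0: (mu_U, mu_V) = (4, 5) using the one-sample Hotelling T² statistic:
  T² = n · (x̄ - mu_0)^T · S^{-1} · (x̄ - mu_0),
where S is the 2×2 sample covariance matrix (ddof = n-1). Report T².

Step 1 — sample mean vector:
  mean(U) = (7 + 9 + 6 + 1 + 3 + 3) / 6 = 29/6 = 4.8333
  mean(V) = (4 + 5 + 8 + 6 + 7 + 4) / 6 = 34/6 = 5.6667
  x̄ = (4.8333, 5.6667),  deviation x̄ - mu_0 = (4.8333, 5.6667) - (4, 5) = (0.8333, 0.6667).

Step 2 — sample covariance matrix, S[i,j] = (1/(n-1)) · Σ_k (x_{k,i} - mean_i) · (x_{k,j} - mean_j), divisor n-1 = 5:
  S[U,U] = ((2.1667)·(2.1667) + (4.1667)·(4.1667) + (1.1667)·(1.1667) + (-3.8333)·(-3.8333) + (-1.8333)·(-1.8333) + (-1.8333)·(-1.8333)) / 5 = 44.8333/5 = 8.9667
  S[U,V] = ((2.1667)·(-1.6667) + (4.1667)·(-0.6667) + (1.1667)·(2.3333) + (-3.8333)·(0.3333) + (-1.8333)·(1.3333) + (-1.8333)·(-1.6667)) / 5 = -4.3333/5 = -0.8667
  S[V,V] = ((-1.6667)·(-1.6667) + (-0.6667)·(-0.6667) + (2.3333)·(2.3333) + (0.3333)·(0.3333) + (1.3333)·(1.3333) + (-1.6667)·(-1.6667)) / 5 = 13.3333/5 = 2.6667
  S = [[8.9667, -0.8667],
 [-0.8667, 2.6667]].

Step 3 — invert S. det(S) = 8.9667·2.6667 - (-0.8667)² = 23.16.
  S^{-1} = (1/det) · [[d, -b], [-b, a]] = [[0.1151, 0.0374],
 [0.0374, 0.3872]].

Step 4 — quadratic form (x̄ - mu_0)^T · S^{-1} · (x̄ - mu_0):
  S^{-1} · (x̄ - mu_0) = (0.1209, 0.2893),
  (x̄ - mu_0)^T · [...] = (0.8333)·(0.1209) + (0.6667)·(0.2893) = 0.2936.

Step 5 — scale by n: T² = 6 · 0.2936 = 1.7617.

T² ≈ 1.7617


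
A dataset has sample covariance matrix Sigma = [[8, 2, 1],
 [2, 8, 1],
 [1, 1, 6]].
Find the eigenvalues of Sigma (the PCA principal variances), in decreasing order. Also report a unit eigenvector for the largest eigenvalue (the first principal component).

Step 1 — characteristic polynomial p(λ) = det(λI - Sigma) = λ³ - tr·λ² + c_1·λ - det, where tr = trace, c_1 = sum of the principal 2×2 minors, det = det(Sigma):
  tr = 8 + 8 + 6 = 22,
  c_1 = (8·8 - (2)²) + (8·6 - (1)²) + (8·6 - (1)²) = 60 + 47 + 47 = 154,
  det = 8·(8·6 - (1)²) - (2)·((2)·6 - (1)·(1)) + (1)·((2)·(1) - 8·(1)) = 8·(47) - (2)·(11) + (1)·(-6) = 348.
  So p(λ) = λ³ - 22λ² + 154λ - 348.
Step 2 — look for an integer root (rational root theorem: any rational root is an integer divisor of 348). Testing λ = 6:
  p(6) = 216 - 792 + 924 - 348 = 0  ✓
  Dividing out (λ - 6): p(λ) = (λ - 6)(λ² - 16λ + 58).
Step 3 — remaining eigenvalues from the quadratic λ² - 16λ + 58 = 0:
  Δ = 16² - 4·58 = 256 - 232 = 24,  λ = (16 ± √24)/2 = (16 ± 4.899)/2 ≈ 10.4495 or 5.5505.
  Sorted: λ_1 = 10.4495,  λ_2 = 6,  λ_3 = 5.5505  (check: sum = 22 = tr ✓).

Step 4 — unit eigenvector for λ_1 ≈ 10.4495: v spans the null space of (Sigma - λ_1 I), whose rows are
  r_1 = (-2.4495, 2, 1),  r_2 = (2, -2.4495, 1),  r_3 = (1, 1, -4.4495).
  v is orthogonal to every row, so take v ∝ r_1 × r_2 = ((2)·(1) - (1)·(-2.4495), (1)·(2) - (-2.4495)·(1), (-2.4495)·(-2.4495) - (2)·(2)) ≈ (4.4495, 4.4495, 2).
  Let u = (4.4495, 4.4495, 2).
  ||u|| = √((4.4495)² + (4.4495)² + (2)²) = √(43.5959) ≈ 6.6027,  v_1 = u/||u|| ≈ (0.6739, 0.6739, 0.3029) (||v_1|| = 1).

λ_1 = 10.4495,  λ_2 = 6,  λ_3 = 5.5505;  v_1 ≈ (0.6739, 0.6739, 0.3029)


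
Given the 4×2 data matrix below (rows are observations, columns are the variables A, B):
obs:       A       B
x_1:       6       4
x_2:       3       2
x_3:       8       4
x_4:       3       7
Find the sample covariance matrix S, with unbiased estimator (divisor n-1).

Step 1 — column means:
  mean(A) = (6 + 3 + 8 + 3) / 4 = 20/4 = 5
  mean(B) = (4 + 2 + 4 + 7) / 4 = 17/4 = 4.25

Step 2 — sample covariance S[i,j] = (1/(n-1)) · Σ_k (x_{k,i} - mean_i) · (x_{k,j} - mean_j), with n-1 = 3.
  S[A,A] = ((1)·(1) + (-2)·(-2) + (3)·(3) + (-2)·(-2)) / 3 = 18/3 = 6
  S[A,B] = ((1)·(-0.25) + (-2)·(-2.25) + (3)·(-0.25) + (-2)·(2.75)) / 3 = -2/3 = -0.6667
  S[B,B] = ((-0.25)·(-0.25) + (-2.25)·(-2.25) + (-0.25)·(-0.25) + (2.75)·(2.75)) / 3 = 12.75/3 = 4.25

S is symmetric (S[j,i] = S[i,j]). Assembling:

S = [[6, -0.6667],
 [-0.6667, 4.25]]


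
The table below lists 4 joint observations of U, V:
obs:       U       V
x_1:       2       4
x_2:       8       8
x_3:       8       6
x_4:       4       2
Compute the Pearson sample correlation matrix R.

Step 1 — column means:
  mean(U) = (2 + 8 + 8 + 4) / 4 = 22/4 = 5.5
  mean(V) = (4 + 8 + 6 + 2) / 4 = 20/4 = 5

Step 2 — sample variances and covariances s[i,j] = (1/(n-1)) · Σ_k (x_{k,i} - mean_i) · (x_{k,j} - mean_j), with n-1 = 3:
  s[U,U] = ((-3.5)·(-3.5) + (2.5)·(2.5) + (2.5)·(2.5) + (-1.5)·(-1.5)) / 3 = 27/3 = 9
  s[U,V] = ((-3.5)·(-1) + (2.5)·(3) + (2.5)·(1) + (-1.5)·(-3)) / 3 = 18/3 = 6
  s[V,V] = ((-1)·(-1) + (3)·(3) + (1)·(1) + (-3)·(-3)) / 3 = 20/3 = 6.6667
  Sample standard deviations s_i = √(s[i,i]):
  s(U) = √(9) = 3
  s(V) = √(6.6667) = 2.582

Step 3 — r_{ij} = s_{ij} / (s_i · s_j):
  r[U,U] = 1 (diagonal).
  r[U,V] = 6 / (3 · 2.582) = 6 / 7.746 = 0.7746
  r[V,V] = 1 (diagonal).

R is symmetric with unit diagonal. Assembling:

R = [[1, 0.7746],
 [0.7746, 1]]


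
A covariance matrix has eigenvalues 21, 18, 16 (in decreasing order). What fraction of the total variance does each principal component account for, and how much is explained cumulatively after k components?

Step 1 — total variance = trace(Sigma) = Σ λ_i = 21 + 18 + 16 = 55.

Step 2 — fraction explained by component i = λ_i / Σ λ:
  PC1: 21/55 = 0.3818
  PC2: 18/55 = 0.3273
  PC3: 16/55 = 0.2909

Step 3 — cumulative fraction after k components = (λ_1 + ... + λ_k) / Σ λ:
  k = 1: 21/55 = 0.3818
  k = 2: (21 + 18)/55 = 39/55 = 0.7091
  k = 3: (21 + 18 + 16)/55 = 55/55 = 1

Summary (fraction, with percent):

explained: PC1 0.3818 (38.18%), PC2 0.3273 (32.73%), PC3 0.2909 (29.09%);  cumulative: 0.3818, 0.7091, 1


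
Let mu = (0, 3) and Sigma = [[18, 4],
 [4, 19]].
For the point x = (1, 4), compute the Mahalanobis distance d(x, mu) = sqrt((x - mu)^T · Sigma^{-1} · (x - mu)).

Step 1 — centre the observation: (x - mu) = (1, 1).

Step 2 — invert Sigma. det(Sigma) = 18·19 - (4)² = 326.
  Sigma^{-1} = (1/det) · [[d, -b], [-b, a]] = [[0.0583, -0.0123],
 [-0.0123, 0.0552]].

Step 3 — form the quadratic (x - mu)^T · Sigma^{-1} · (x - mu):
  Sigma^{-1} · (x - mu) = (0.046, 0.0429).
  (x - mu)^T · [Sigma^{-1} · (x - mu)] = (1)·(0.046) + (1)·(0.0429) = 0.089.

Step 4 — take square root: d = √(0.089) ≈ 0.2983.

d(x, mu) = √(0.089) ≈ 0.2983


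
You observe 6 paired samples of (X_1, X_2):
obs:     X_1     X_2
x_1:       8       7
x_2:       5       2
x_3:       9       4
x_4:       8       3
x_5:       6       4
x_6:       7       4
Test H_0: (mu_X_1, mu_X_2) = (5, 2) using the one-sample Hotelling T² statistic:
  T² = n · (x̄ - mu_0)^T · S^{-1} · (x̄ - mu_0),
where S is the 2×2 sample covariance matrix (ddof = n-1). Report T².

Step 1 — sample mean vector:
  mean(X_1) = (8 + 5 + 9 + 8 + 6 + 7) / 6 = 43/6 = 7.1667
  mean(X_2) = (7 + 2 + 4 + 3 + 4 + 4) / 6 = 24/6 = 4
  x̄ = (7.1667, 4),  deviation x̄ - mu_0 = (7.1667, 4) - (5, 2) = (2.1667, 2).

Step 2 — sample covariance matrix, S[i,j] = (1/(n-1)) · Σ_k (x_{k,i} - mean_i) · (x_{k,j} - mean_j), divisor n-1 = 5:
  S[X_1,X_1] = ((0.8333)·(0.8333) + (-2.1667)·(-2.1667) + (1.8333)·(1.8333) + (0.8333)·(0.8333) + (-1.1667)·(-1.1667) + (-0.1667)·(-0.1667)) / 5 = 10.8333/5 = 2.1667
  S[X_1,X_2] = ((0.8333)·(3) + (-2.1667)·(-2) + (1.8333)·(0) + (0.8333)·(-1) + (-1.1667)·(0) + (-0.1667)·(0)) / 5 = 6/5 = 1.2
  S[X_2,X_2] = ((3)·(3) + (-2)·(-2) + (0)·(0) + (-1)·(-1) + (0)·(0) + (0)·(0)) / 5 = 14/5 = 2.8
  S = [[2.1667, 1.2],
 [1.2, 2.8]].

Step 3 — invert S. det(S) = 2.1667·2.8 - (1.2)² = 4.6267.
  S^{-1} = (1/det) · [[d, -b], [-b, a]] = [[0.6052, -0.2594],
 [-0.2594, 0.4683]].

Step 4 — quadratic form (x̄ - mu_0)^T · S^{-1} · (x̄ - mu_0):
  S^{-1} · (x̄ - mu_0) = (0.7925, 0.3746),
  (x̄ - mu_0)^T · [...] = (2.1667)·(0.7925) + (2)·(0.3746) = 2.4664.

Step 5 — scale by n: T² = 6 · 2.4664 = 14.7983.

T² ≈ 14.7983


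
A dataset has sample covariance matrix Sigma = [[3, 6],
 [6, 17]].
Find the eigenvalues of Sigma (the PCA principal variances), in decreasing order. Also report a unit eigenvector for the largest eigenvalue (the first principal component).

Step 1 — characteristic polynomial of 2×2 Sigma:
  det(Sigma - λI) = λ² - trace · λ + det = 0.
  trace = 3 + 17 = 20, det = 3·17 - (6)² = 15.
Step 2 — discriminant:
  Δ = trace² - 4·det = 400 - 60 = 340.
Step 3 — eigenvalues:
  λ = (trace ± √Δ)/2 = (20 ± 18.4391)/2,
  λ_1 = 19.2195,  λ_2 = 0.7805.

Step 4 — unit eigenvector for λ_1: solve (Sigma - λ_1 I)v = 0. First row:
  (3 - 19.2195)·v_x + (6)·v_y = 0, i.e. (-16.2195)·v_x + (6)·v_y = 0,
  so v ∝ (b, λ_1 - a) = (6, 16.2195) = u.
  ||u|| = √((6)² + (16.2195)²) = √(299.0736) ≈ 17.2937,
  v_1 = u/||u|| ≈ (0.3469, 0.9379) (||v_1|| = 1).

λ_1 = 19.2195,  λ_2 = 0.7805;  v_1 ≈ (0.3469, 0.9379)


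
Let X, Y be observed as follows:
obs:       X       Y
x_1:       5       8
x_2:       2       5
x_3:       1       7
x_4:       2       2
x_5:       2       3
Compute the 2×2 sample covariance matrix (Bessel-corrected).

Step 1 — column means:
  mean(X) = (5 + 2 + 1 + 2 + 2) / 5 = 12/5 = 2.4
  mean(Y) = (8 + 5 + 7 + 2 + 3) / 5 = 25/5 = 5

Step 2 — sample covariance S[i,j] = (1/(n-1)) · Σ_k (x_{k,i} - mean_i) · (x_{k,j} - mean_j), with n-1 = 4.
  S[X,X] = ((2.6)·(2.6) + (-0.4)·(-0.4) + (-1.4)·(-1.4) + (-0.4)·(-0.4) + (-0.4)·(-0.4)) / 4 = 9.2/4 = 2.3
  S[X,Y] = ((2.6)·(3) + (-0.4)·(0) + (-1.4)·(2) + (-0.4)·(-3) + (-0.4)·(-2)) / 4 = 7/4 = 1.75
  S[Y,Y] = ((3)·(3) + (0)·(0) + (2)·(2) + (-3)·(-3) + (-2)·(-2)) / 4 = 26/4 = 6.5

S is symmetric (S[j,i] = S[i,j]). Assembling:

S = [[2.3, 1.75],
 [1.75, 6.5]]


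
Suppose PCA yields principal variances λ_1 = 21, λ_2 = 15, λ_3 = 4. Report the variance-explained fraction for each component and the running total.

Step 1 — total variance = trace(Sigma) = Σ λ_i = 21 + 15 + 4 = 40.

Step 2 — fraction explained by component i = λ_i / Σ λ:
  PC1: 21/40 = 0.525
  PC2: 15/40 = 0.375
  PC3: 4/40 = 0.1

Step 3 — cumulative fraction after k components = (λ_1 + ... + λ_k) / Σ λ:
  k = 1: 21/40 = 0.525
  k = 2: (21 + 15)/40 = 36/40 = 0.9
  k = 3: (21 + 15 + 4)/40 = 40/40 = 1

Summary (fraction, with percent):

explained: PC1 0.525 (52.5%), PC2 0.375 (37.5%), PC3 0.1 (10%);  cumulative: 0.525, 0.9, 1


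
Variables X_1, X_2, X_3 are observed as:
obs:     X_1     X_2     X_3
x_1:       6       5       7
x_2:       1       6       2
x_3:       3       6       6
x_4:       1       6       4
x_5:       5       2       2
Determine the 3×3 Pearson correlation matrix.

Step 1 — column means:
  mean(X_1) = (6 + 1 + 3 + 1 + 5) / 5 = 16/5 = 3.2
  mean(X_2) = (5 + 6 + 6 + 6 + 2) / 5 = 25/5 = 5
  mean(X_3) = (7 + 2 + 6 + 4 + 2) / 5 = 21/5 = 4.2

Step 2 — sample variances and covariances s[i,j] = (1/(n-1)) · Σ_k (x_{k,i} - mean_i) · (x_{k,j} - mean_j), with n-1 = 4:
  s[X_1,X_1] = ((2.8)·(2.8) + (-2.2)·(-2.2) + (-0.2)·(-0.2) + (-2.2)·(-2.2) + (1.8)·(1.8)) / 4 = 20.8/4 = 5.2
  s[X_1,X_2] = ((2.8)·(0) + (-2.2)·(1) + (-0.2)·(1) + (-2.2)·(1) + (1.8)·(-3)) / 4 = -10/4 = -2.5
  s[X_1,X_3] = ((2.8)·(2.8) + (-2.2)·(-2.2) + (-0.2)·(1.8) + (-2.2)·(-0.2) + (1.8)·(-2.2)) / 4 = 8.8/4 = 2.2
  s[X_2,X_2] = ((0)·(0) + (1)·(1) + (1)·(1) + (1)·(1) + (-3)·(-3)) / 4 = 12/4 = 3
  s[X_2,X_3] = ((0)·(2.8) + (1)·(-2.2) + (1)·(1.8) + (1)·(-0.2) + (-3)·(-2.2)) / 4 = 6/4 = 1.5
  s[X_3,X_3] = ((2.8)·(2.8) + (-2.2)·(-2.2) + (1.8)·(1.8) + (-0.2)·(-0.2) + (-2.2)·(-2.2)) / 4 = 20.8/4 = 5.2
  Sample standard deviations s_i = √(s[i,i]):
  s(X_1) = √(5.2) = 2.2804
  s(X_2) = √(3) = 1.7321
  s(X_3) = √(5.2) = 2.2804

Step 3 — r_{ij} = s_{ij} / (s_i · s_j):
  r[X_1,X_1] = 1 (diagonal).
  r[X_1,X_2] = -2.5 / (2.2804 · 1.7321) = -2.5 / 3.9497 = -0.633
  r[X_1,X_3] = 2.2 / (2.2804 · 2.2804) = 2.2 / 5.2 = 0.4231
  r[X_2,X_2] = 1 (diagonal).
  r[X_2,X_3] = 1.5 / (1.7321 · 2.2804) = 1.5 / 3.9497 = 0.3798
  r[X_3,X_3] = 1 (diagonal).

R is symmetric with unit diagonal. Assembling:

R = [[1, -0.633, 0.4231],
 [-0.633, 1, 0.3798],
 [0.4231, 0.3798, 1]]


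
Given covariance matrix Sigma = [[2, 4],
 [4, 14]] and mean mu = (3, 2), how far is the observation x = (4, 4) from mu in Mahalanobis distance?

Step 1 — centre the observation: (x - mu) = (1, 2).

Step 2 — invert Sigma. det(Sigma) = 2·14 - (4)² = 12.
  Sigma^{-1} = (1/det) · [[d, -b], [-b, a]] = [[1.1667, -0.3333],
 [-0.3333, 0.1667]].

Step 3 — form the quadratic (x - mu)^T · Sigma^{-1} · (x - mu):
  Sigma^{-1} · (x - mu) = (0.5, 0).
  (x - mu)^T · [Sigma^{-1} · (x - mu)] = (1)·(0.5) + (2)·(0) = 0.5.

Step 4 — take square root: d = √(0.5) ≈ 0.7071.

d(x, mu) = √(0.5) ≈ 0.7071


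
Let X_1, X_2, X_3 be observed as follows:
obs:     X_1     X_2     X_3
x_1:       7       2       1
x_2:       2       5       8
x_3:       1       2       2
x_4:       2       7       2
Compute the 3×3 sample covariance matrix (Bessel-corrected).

Step 1 — column means:
  mean(X_1) = (7 + 2 + 1 + 2) / 4 = 12/4 = 3
  mean(X_2) = (2 + 5 + 2 + 7) / 4 = 16/4 = 4
  mean(X_3) = (1 + 8 + 2 + 2) / 4 = 13/4 = 3.25

Step 2 — sample covariance S[i,j] = (1/(n-1)) · Σ_k (x_{k,i} - mean_i) · (x_{k,j} - mean_j), with n-1 = 3.
  S[X_1,X_1] = ((4)·(4) + (-1)·(-1) + (-2)·(-2) + (-1)·(-1)) / 3 = 22/3 = 7.3333
  S[X_1,X_2] = ((4)·(-2) + (-1)·(1) + (-2)·(-2) + (-1)·(3)) / 3 = -8/3 = -2.6667
  S[X_1,X_3] = ((4)·(-2.25) + (-1)·(4.75) + (-2)·(-1.25) + (-1)·(-1.25)) / 3 = -10/3 = -3.3333
  S[X_2,X_2] = ((-2)·(-2) + (1)·(1) + (-2)·(-2) + (3)·(3)) / 3 = 18/3 = 6
  S[X_2,X_3] = ((-2)·(-2.25) + (1)·(4.75) + (-2)·(-1.25) + (3)·(-1.25)) / 3 = 8/3 = 2.6667
  S[X_3,X_3] = ((-2.25)·(-2.25) + (4.75)·(4.75) + (-1.25)·(-1.25) + (-1.25)·(-1.25)) / 3 = 30.75/3 = 10.25

S is symmetric (S[j,i] = S[i,j]). Assembling:

S = [[7.3333, -2.6667, -3.3333],
 [-2.6667, 6, 2.6667],
 [-3.3333, 2.6667, 10.25]]


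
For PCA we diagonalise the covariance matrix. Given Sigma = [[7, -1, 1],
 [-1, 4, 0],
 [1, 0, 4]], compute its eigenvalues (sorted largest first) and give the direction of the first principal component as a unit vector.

Step 1 — characteristic polynomial p(λ) = det(λI - Sigma) = λ³ - tr·λ² + c_1·λ - det, where tr = trace, c_1 = sum of the principal 2×2 minors, det = det(Sigma):
  tr = 7 + 4 + 4 = 15,
  c_1 = (7·4 - (-1)²) + (7·4 - (1)²) + (4·4 - (0)²) = 27 + 27 + 16 = 70,
  det = 7·(4·4 - (0)²) - (-1)·((-1)·4 - (0)·(1)) + (1)·((-1)·(0) - 4·(1)) = 7·(16) - (-1)·(-4) + (1)·(-4) = 104.
  So p(λ) = λ³ - 15λ² + 70λ - 104.
Step 2 — look for an integer root (rational root theorem: any rational root is an integer divisor of 104). Testing λ = 4:
  p(4) = 64 - 240 + 280 - 104 = 0  ✓
  Dividing out (λ - 4): p(λ) = (λ - 4)(λ² - 11λ + 26).
Step 3 — remaining eigenvalues from the quadratic λ² - 11λ + 26 = 0:
  Δ = 11² - 4·26 = 121 - 104 = 17,  λ = (11 ± √17)/2 = (11 ± 4.1231)/2 ≈ 7.5616 or 3.4384.
  Sorted: λ_1 = 7.5616,  λ_2 = 4,  λ_3 = 3.4384  (check: sum = 15 = tr ✓).

Step 4 — unit eigenvector for λ_1 ≈ 7.5616: v spans the null space of (Sigma - λ_1 I), whose rows are
  r_1 = (-0.5616, -1, 1),  r_2 = (-1, -3.5616, 0),  r_3 = (1, 0, -3.5616).
  v is orthogonal to every row, so take v ∝ r_1 × r_2 = ((-1)·(0) - (1)·(-3.5616), (1)·(-1) - (-0.5616)·(0), (-0.5616)·(-3.5616) - (-1)·(-1)) ≈ (3.5616, -1, 1).
  Let u = (3.5616, -1, 1).
  ||u|| = √((3.5616)² + (-1)² + (1)²) = √(14.6847) ≈ 3.8321,  v_1 = u/||u|| ≈ (0.9294, -0.261, 0.261) (||v_1|| = 1).

λ_1 = 7.5616,  λ_2 = 4,  λ_3 = 3.4384;  v_1 ≈ (0.9294, -0.261, 0.261)


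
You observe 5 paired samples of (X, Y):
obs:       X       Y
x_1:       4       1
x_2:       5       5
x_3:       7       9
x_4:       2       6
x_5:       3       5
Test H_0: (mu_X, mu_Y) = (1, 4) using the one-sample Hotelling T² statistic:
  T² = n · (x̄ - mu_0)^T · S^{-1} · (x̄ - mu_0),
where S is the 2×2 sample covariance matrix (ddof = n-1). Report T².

Step 1 — sample mean vector:
  mean(X) = (4 + 5 + 7 + 2 + 3) / 5 = 21/5 = 4.2
  mean(Y) = (1 + 5 + 9 + 6 + 5) / 5 = 26/5 = 5.2
  x̄ = (4.2, 5.2),  deviation x̄ - mu_0 = (4.2, 5.2) - (1, 4) = (3.2, 1.2).

Step 2 — sample covariance matrix, S[i,j] = (1/(n-1)) · Σ_k (x_{k,i} - mean_i) · (x_{k,j} - mean_j), divisor n-1 = 4:
  S[X,X] = ((-0.2)·(-0.2) + (0.8)·(0.8) + (2.8)·(2.8) + (-2.2)·(-2.2) + (-1.2)·(-1.2)) / 4 = 14.8/4 = 3.7
  S[X,Y] = ((-0.2)·(-4.2) + (0.8)·(-0.2) + (2.8)·(3.8) + (-2.2)·(0.8) + (-1.2)·(-0.2)) / 4 = 9.8/4 = 2.45
  S[Y,Y] = ((-4.2)·(-4.2) + (-0.2)·(-0.2) + (3.8)·(3.8) + (0.8)·(0.8) + (-0.2)·(-0.2)) / 4 = 32.8/4 = 8.2
  S = [[3.7, 2.45],
 [2.45, 8.2]].

Step 3 — invert S. det(S) = 3.7·8.2 - (2.45)² = 24.3375.
  S^{-1} = (1/det) · [[d, -b], [-b, a]] = [[0.3369, -0.1007],
 [-0.1007, 0.152]].

Step 4 — quadratic form (x̄ - mu_0)^T · S^{-1} · (x̄ - mu_0):
  S^{-1} · (x̄ - mu_0) = (0.9574, -0.1397),
  (x̄ - mu_0)^T · [...] = (3.2)·(0.9574) + (1.2)·(-0.1397) = 2.8959.

Step 5 — scale by n: T² = 5 · 2.8959 = 14.4797.

T² ≈ 14.4797


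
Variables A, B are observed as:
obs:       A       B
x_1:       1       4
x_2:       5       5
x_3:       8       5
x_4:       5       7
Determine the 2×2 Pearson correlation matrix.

Step 1 — column means:
  mean(A) = (1 + 5 + 8 + 5) / 4 = 19/4 = 4.75
  mean(B) = (4 + 5 + 5 + 7) / 4 = 21/4 = 5.25

Step 2 — sample variances and covariances s[i,j] = (1/(n-1)) · Σ_k (x_{k,i} - mean_i) · (x_{k,j} - mean_j), with n-1 = 3:
  s[A,A] = ((-3.75)·(-3.75) + (0.25)·(0.25) + (3.25)·(3.25) + (0.25)·(0.25)) / 3 = 24.75/3 = 8.25
  s[A,B] = ((-3.75)·(-1.25) + (0.25)·(-0.25) + (3.25)·(-0.25) + (0.25)·(1.75)) / 3 = 4.25/3 = 1.4167
  s[B,B] = ((-1.25)·(-1.25) + (-0.25)·(-0.25) + (-0.25)·(-0.25) + (1.75)·(1.75)) / 3 = 4.75/3 = 1.5833
  Sample standard deviations s_i = √(s[i,i]):
  s(A) = √(8.25) = 2.8723
  s(B) = √(1.5833) = 1.2583

Step 3 — r_{ij} = s_{ij} / (s_i · s_j):
  r[A,A] = 1 (diagonal).
  r[A,B] = 1.4167 / (2.8723 · 1.2583) = 1.4167 / 3.6142 = 0.392
  r[B,B] = 1 (diagonal).

R is symmetric with unit diagonal. Assembling:

R = [[1, 0.392],
 [0.392, 1]]


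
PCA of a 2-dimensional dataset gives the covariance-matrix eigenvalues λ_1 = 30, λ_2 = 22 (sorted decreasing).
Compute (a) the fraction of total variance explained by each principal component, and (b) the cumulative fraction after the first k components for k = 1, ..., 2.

Step 1 — total variance = trace(Sigma) = Σ λ_i = 30 + 22 = 52.

Step 2 — fraction explained by component i = λ_i / Σ λ:
  PC1: 30/52 = 0.5769
  PC2: 22/52 = 0.4231

Step 3 — cumulative fraction after k components = (λ_1 + ... + λ_k) / Σ λ:
  k = 1: 30/52 = 0.5769
  k = 2: (30 + 22)/52 = 52/52 = 1

Summary (fraction, with percent):

explained: PC1 0.5769 (57.69%), PC2 0.4231 (42.31%);  cumulative: 0.5769, 1
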